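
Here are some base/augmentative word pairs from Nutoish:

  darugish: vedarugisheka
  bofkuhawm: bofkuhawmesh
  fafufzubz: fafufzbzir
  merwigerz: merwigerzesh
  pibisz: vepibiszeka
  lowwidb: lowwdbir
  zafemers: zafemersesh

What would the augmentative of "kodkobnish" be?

"kodkobnish" has second-to-last letter 's'. The stems whose second-to-last letter is 's' (darugish → vedarugisheka, pibisz → vepibiszeka) add ve- … -eka around the stem.
The other patterns: stems whose second-to-last letter is 'r' or 'w' add -esh; stems whose second-to-last letter is 'b' or 'd' delete the last vowel and add -ir.
So kodkobnish → vekodkobnisheka.

vekodkobnisheka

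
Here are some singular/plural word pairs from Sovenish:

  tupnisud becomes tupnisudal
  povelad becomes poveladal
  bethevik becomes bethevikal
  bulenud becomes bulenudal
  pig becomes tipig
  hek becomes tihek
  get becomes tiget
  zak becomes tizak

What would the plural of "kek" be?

bethevik and hek both end in -k yet inflect differently (bethevikal, tihek), so the final letter is not what conditions the rule; the number of vowels is.
"kek" has 1 vowel. The stems with 1 vowel (pig → tipig, hek → tihek, get → tiget) add the prefix ti-.
The other pattern: stems with 3 vowels add -al.
So kek → tikek.

tikek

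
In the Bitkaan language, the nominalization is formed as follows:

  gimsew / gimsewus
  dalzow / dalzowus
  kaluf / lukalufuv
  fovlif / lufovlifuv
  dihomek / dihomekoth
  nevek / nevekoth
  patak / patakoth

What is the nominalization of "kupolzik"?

dihomek and gimsew both have last vowel 'e' yet inflect differently (dihomekoth, gimsewus), so the last vowel is not what conditions the rule; the final letter is.
"kupolzik" ends in -k. The stems ending in -k (dihomek → dihomekoth, patak → patakoth, nevek → nevekoth) add -oth.
So kupolzik → kupolzikoth.

kupolzikoth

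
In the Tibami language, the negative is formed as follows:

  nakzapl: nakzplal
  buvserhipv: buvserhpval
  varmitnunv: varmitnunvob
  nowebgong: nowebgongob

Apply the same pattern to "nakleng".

buvserhipv and varmitnunv both end in -v yet inflect differently (buvserhpval, varmitnunvob), so the final letter is not what conditions the rule; the second-to-last letter is.
"nakleng" has second-to-last letter 'n'. The stems whose second-to-last letter is 'n' (varmitnunv → varmitnunvob, nowebgong → nowebgongob) add -ob.
The other pattern: stems whose second-to-last letter is 'p' delete the last vowel and add -al.
So nakleng → naklengob.

naklengob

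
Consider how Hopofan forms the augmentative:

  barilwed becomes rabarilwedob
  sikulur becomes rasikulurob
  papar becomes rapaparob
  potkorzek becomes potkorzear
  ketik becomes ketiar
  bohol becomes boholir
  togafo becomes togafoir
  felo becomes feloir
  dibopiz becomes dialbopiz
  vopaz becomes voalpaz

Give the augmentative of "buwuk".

buwuar

barilwed and potkorzek both have last vowel 'e' yet inflect differently (rabarilwedob, potkorzear), so the last vowel is not what conditions the rule; the final letter is.
"buwuk" ends in -k. The stems ending in -k (potkorzek → potkorzear, ketik → ketiar) drop the final letter and add -ar.
The other patterns: stems ending in -d or -r add ra- … -ob around the stem; stems ending in -l or -o add -ir; stems ending in -z insert -al- after the first vowel.
So buwuk → buwuar.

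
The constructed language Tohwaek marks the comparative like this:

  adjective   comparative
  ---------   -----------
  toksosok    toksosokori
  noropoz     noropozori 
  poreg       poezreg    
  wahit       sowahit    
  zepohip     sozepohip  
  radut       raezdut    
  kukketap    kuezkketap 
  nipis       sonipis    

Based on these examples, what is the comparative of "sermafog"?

"sermafog" has last vowel 'o'. The stems whose last vowel is 'o' (toksosok → toksosokori, noropoz → noropozori) add -ori.
So sermafog → sermafogori.

sermafogori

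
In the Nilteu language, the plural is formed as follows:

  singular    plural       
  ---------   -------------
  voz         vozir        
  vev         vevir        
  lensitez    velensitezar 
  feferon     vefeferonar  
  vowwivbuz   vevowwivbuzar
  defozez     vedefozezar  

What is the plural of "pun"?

"pun" has 1 vowel. The stems with 1 vowel (voz → vozir, vev → vevir) add -ir.
The other pattern: stems with 3 vowels add ve- … -ar around the stem.
So pun → punir.

punir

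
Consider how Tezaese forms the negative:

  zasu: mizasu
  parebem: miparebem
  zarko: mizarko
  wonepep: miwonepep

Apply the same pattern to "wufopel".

Every pair shown (zasu → mizasu, parebem → miparebem, zarko → mizarko, …) follows the same rule: add the prefix mi-.
So wufopel → miwufopel.

miwufopel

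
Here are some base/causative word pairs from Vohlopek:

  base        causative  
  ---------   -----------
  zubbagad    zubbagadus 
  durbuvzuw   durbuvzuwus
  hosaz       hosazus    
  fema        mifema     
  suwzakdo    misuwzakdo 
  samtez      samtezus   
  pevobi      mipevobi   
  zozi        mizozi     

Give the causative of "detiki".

midetiki

zubbagad and fema both have last vowel 'a' yet inflect differently (zubbagadus, mifema), so the last vowel is not what conditions the rule; whether the stem ends in a vowel or a consonant is.
"detiki" ends in a vowel. The stems ending in a vowel (pevobi → mipevobi, suwzakdo → misuwzakdo, zozi → mizozi) add the prefix mi-.
The other pattern: stems ending in a consonant add -us.
So detiki → midetiki.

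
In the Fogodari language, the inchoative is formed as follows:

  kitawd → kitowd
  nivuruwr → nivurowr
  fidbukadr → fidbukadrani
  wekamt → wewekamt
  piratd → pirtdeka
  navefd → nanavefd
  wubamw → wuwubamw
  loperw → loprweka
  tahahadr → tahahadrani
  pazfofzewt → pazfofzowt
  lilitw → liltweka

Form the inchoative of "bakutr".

baktreka

"bakutr" has second-to-last letter 't'. The stems whose second-to-last letter is 't' (lilitw → liltweka, piratd → pirtdeka) delete the last vowel and add -eka.
So bakutr → baktreka.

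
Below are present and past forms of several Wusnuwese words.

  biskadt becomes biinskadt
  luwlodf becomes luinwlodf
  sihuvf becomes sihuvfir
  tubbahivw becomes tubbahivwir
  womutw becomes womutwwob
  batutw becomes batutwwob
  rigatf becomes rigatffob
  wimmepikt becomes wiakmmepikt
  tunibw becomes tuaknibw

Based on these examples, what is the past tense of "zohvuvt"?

zohvuvtir

luwlodf and sihuvf both end in -f yet inflect differently (luinwlodf, sihuvfir), so the final letter is not what conditions the rule; the second-to-last letter is.
"zohvuvt" has second-to-last letter 'v'. The stems whose second-to-last letter is 'v' (sihuvf → sihuvfir, tubbahivw → tubbahivwir) add -ir.
So zohvuvt → zohvuvtir.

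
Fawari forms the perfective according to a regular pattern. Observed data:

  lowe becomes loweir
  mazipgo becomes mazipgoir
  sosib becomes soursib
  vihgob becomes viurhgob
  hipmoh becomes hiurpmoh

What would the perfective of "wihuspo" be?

mazipgo and vihgob both have last vowel 'o' yet inflect differently (mazipgoir, viurhgob), so the last vowel is not what conditions the rule; whether the stem ends in a vowel or a consonant is.
"wihuspo" ends in a vowel. The stems ending in a vowel (lowe → loweir, mazipgo → mazipgoir) add -ir.
The other pattern: stems ending in a consonant insert -ur- after the first vowel.
So wihuspo → wihuspoir.

wihuspoir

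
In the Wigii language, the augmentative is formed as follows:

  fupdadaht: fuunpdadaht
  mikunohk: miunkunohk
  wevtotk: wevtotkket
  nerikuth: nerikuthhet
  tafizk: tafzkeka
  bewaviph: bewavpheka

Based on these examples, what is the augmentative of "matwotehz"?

"matwotehz" has second-to-last letter 'h'. The stems whose second-to-last letter is 'h' (fupdadaht → fuunpdadaht, mikunohk → miunkunohk) insert -un- after the first vowel.
The other patterns: stems whose second-to-last letter is 't' double the final consonant and add -et; stems whose second-to-last letter is 'p' or 'z' delete the last vowel and add -eka.
So matwotehz → mauntwotehz.

mauntwotehz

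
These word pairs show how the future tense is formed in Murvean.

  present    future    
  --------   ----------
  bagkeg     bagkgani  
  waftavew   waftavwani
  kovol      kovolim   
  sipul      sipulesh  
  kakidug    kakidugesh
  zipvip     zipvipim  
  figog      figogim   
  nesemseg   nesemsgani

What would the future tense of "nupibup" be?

nupibupesh

nesemseg and kakidug both end in -g yet inflect differently (nesemsgani, kakidugesh), so the final letter is not what conditions the rule; the last vowel is.
"nupibup" has last vowel 'u'. The stems whose last vowel is 'u' (kakidug → kakidugesh, sipul → sipulesh) add -esh.
So nupibup → nupibupesh.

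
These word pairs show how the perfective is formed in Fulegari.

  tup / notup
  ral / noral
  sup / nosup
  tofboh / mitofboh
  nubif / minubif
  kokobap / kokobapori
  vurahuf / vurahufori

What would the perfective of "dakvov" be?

"dakvov" has 2 vowels. The stems with 2 vowels (tofboh → mitofboh, nubif → minubif) add the prefix mi-.
So dakvov → midakvov.

midakvov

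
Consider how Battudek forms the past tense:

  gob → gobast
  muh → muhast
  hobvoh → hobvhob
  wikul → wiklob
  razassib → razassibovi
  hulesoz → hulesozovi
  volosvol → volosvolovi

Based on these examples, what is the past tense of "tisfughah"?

muh and hobvoh both end in -h yet inflect differently (muhast, hobvhob), so the final letter is not what conditions the rule; the number of vowels is.
"tisfughah" has 3 vowels. The stems with 3 vowels (razassib → razassibovi, hulesoz → hulesozovi, volosvol → volosvolovi) add -ovi.
So tisfughah → tisfughahovi.

tisfughahovi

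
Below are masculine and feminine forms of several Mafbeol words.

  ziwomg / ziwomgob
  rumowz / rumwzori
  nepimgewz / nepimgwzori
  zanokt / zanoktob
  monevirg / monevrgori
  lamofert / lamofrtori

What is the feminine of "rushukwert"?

lamofert and zanokt both end in -t yet inflect differently (lamofrtori, zanoktob), so the final letter is not what conditions the rule; the second-to-last letter is.
"rushukwert" has second-to-last letter 'r'. The stems whose second-to-last letter is 'r' (monevirg → monevrgori, lamofert → lamofrtori) delete the last vowel and add -ori.
The other pattern: stems whose second-to-last letter is 'k' or 'm' add -ob.
So rushukwert → rushukwrtori.

rushukwrtori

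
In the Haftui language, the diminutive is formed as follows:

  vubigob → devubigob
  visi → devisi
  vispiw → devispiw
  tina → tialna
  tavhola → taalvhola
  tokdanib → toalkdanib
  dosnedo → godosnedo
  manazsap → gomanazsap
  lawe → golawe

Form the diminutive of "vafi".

"vafi" begins with v-. The stems beginning with v- (vubigob → devubigob, visi → devisi, vispiw → devispiw) add the prefix de-.
So vafi → devafi.

devafi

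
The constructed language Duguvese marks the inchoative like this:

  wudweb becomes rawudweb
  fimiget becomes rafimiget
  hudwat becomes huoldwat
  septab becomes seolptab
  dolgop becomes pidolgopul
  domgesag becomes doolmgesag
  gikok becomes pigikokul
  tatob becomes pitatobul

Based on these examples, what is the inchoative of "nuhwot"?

pinuhwotul

septab and tatob both end in -b yet inflect differently (seolptab, pitatobul), so the final letter is not what conditions the rule; the last vowel is.
"nuhwot" has last vowel 'o'. The stems whose last vowel is 'o' (gikok → pigikokul, dolgop → pidolgopul, tatob → pitatobul) add pi- … -ul around the stem.
The other patterns: stems whose last vowel is 'a' insert -ol- after the first vowel; stems whose last vowel is 'e' add the prefix ra-.
So nuhwot → pinuhwotul.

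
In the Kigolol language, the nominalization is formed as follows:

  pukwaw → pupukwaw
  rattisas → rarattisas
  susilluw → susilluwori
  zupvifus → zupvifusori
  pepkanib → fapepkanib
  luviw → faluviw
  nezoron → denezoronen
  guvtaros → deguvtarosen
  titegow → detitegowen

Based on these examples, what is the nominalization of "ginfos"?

deginfosen

pukwaw and susilluw both end in -w yet inflect differently (pupukwaw, susilluwori), so the final letter is not what conditions the rule; the last vowel is.
"ginfos" has last vowel 'o'. The stems whose last vowel is 'o' (nezoron → denezoronen, guvtaros → deguvtarosen, titegow → detitegowen) add de- … -en around the stem.
So ginfos → deginfosen.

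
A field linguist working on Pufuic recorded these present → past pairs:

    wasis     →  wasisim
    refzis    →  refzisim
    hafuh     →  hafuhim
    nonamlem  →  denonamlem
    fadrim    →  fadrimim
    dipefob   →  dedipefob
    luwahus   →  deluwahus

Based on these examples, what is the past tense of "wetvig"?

"wetvig" has 2 vowels. The stems with 2 vowels (hafuh → hafuhim, refzis → refzisim, wasis → wasisim) add -im.
So wetvig → wetvigim.

wetvigim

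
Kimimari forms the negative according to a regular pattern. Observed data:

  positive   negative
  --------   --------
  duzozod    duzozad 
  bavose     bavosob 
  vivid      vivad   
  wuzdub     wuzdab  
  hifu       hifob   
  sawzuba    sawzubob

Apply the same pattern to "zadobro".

zadobrob

wuzdub and hifu both have last vowel 'u' yet inflect differently (wuzdab, hifob), so the last vowel is not what conditions the rule; whether the stem ends in a vowel or a consonant is.
"zadobro" ends in a vowel. The stems ending in a vowel (bavose → bavosob, sawzuba → sawzubob, hifu → hifob) drop the final letter and add -ob.
The other pattern: stems ending in a consonant change the last vowel to 'a'.
So zadobro → zadobrob.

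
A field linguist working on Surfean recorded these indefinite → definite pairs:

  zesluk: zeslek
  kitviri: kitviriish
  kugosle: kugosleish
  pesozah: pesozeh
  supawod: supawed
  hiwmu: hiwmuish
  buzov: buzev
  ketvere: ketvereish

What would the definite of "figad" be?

figed

"figad" ends in a consonant. The stems ending in a consonant (pesozah → pesozeh, zesluk → zeslek, buzov → buzev) change the last vowel to 'e'.
The other pattern: stems ending in a vowel add -ish.
So figad → figed.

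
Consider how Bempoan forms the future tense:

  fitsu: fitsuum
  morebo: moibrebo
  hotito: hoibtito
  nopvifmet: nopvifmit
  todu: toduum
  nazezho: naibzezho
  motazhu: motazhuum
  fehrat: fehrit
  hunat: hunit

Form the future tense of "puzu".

puzuum

"puzu" ends in -u. The stems ending in -u (fitsu → fitsuum, motazhu → motazhuum, todu → toduum) add -um.
The other patterns: stems ending in -o insert -ib- after the first vowel; stems ending in -t change the last vowel to 'i'.
So puzu → puzuum.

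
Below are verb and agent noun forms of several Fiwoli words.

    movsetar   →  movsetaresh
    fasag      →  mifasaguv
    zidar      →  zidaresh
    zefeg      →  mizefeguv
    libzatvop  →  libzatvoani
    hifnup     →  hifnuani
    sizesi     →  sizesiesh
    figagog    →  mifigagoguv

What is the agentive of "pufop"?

libzatvop and figagog both have last vowel 'o' yet inflect differently (libzatvoani, mifigagoguv), so the last vowel is not what conditions the rule; the final letter is.
"pufop" ends in -p. The stems ending in -p (hifnup → hifnuani, libzatvop → libzatvoani) drop the final letter and add -ani.
The other patterns: stems ending in -g add mi- … -uv around the stem; stems ending in -i or -r add -esh.
So pufop → pufoani.

pufoani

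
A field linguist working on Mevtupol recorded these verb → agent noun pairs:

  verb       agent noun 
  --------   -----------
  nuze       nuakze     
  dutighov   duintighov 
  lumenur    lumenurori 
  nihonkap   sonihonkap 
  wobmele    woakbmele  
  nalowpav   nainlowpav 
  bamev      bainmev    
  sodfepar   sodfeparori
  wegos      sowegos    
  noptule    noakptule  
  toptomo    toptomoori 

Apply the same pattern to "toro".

"toro" ends in -o. The one such stem in the data (toptomo → toptomoori) adds -ori, so the same rule applies.
The other patterns: stems ending in -v insert -in- after the first vowel; stems ending in -e insert -ak- after the first vowel; stems ending in -p or -s add the prefix so-.
So toro → toroori.

toroori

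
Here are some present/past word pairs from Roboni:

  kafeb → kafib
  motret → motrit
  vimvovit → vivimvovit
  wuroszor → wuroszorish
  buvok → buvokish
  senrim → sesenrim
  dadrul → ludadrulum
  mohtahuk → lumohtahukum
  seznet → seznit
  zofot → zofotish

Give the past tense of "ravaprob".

ravaprobish

"ravaprob" has last vowel 'o'. The stems whose last vowel is 'o' (wuroszor → wuroszorish, buvok → buvokish, zofot → zofotish) add -ish.
So ravaprob → ravaprobish.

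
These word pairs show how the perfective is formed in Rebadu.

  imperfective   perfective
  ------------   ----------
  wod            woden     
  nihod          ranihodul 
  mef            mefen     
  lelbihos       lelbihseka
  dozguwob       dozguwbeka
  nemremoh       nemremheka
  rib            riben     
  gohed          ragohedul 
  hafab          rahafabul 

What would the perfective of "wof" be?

wofen

"wof" has 1 vowel. The stems with 1 vowel (wod → woden, rib → riben, mef → mefen) add -en.
The other patterns: stems with 2 vowels add ra- … -ul around the stem; stems with 3 vowels delete the last vowel and add -eka.
So wof → wofen.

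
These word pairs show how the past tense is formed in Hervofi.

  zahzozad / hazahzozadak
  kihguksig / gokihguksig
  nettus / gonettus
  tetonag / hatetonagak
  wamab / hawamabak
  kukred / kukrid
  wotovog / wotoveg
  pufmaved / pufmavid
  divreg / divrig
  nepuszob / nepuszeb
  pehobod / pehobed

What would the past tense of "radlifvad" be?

"radlifvad" has last vowel 'a'. The stems whose last vowel is 'a' (wamab → hawamabak, tetonag → hatetonagak, zahzozad → hazahzozadak) add ha- … -ak around the stem.
So radlifvad → haradlifvadak.

haradlifvadak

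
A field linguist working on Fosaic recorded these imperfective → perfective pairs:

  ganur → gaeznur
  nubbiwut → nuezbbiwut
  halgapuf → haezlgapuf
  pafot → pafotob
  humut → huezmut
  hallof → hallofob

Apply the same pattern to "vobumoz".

vobumozob

nubbiwut and pafot both end in -t yet inflect differently (nuezbbiwut, pafotob), so the final letter is not what conditions the rule; the last vowel is.
"vobumoz" has last vowel 'o'. The stems whose last vowel is 'o' (pafot → pafotob, hallof → hallofob) add -ob.
The other pattern: stems whose last vowel is 'u' insert -ez- after the first vowel.
So vobumoz → vobumozob.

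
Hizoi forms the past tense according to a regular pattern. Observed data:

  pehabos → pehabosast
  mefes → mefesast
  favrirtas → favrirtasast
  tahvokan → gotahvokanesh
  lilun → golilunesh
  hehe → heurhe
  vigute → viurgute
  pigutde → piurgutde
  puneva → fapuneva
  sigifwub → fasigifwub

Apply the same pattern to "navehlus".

"navehlus" ends in -s. The stems ending in -s (pehabos → pehabosast, mefes → mefesast, favrirtas → favrirtasast) add -ast.
The other patterns: stems ending in -n add go- … -esh around the stem; stems ending in -e insert -ur- after the first vowel; stems ending in -a or -b add the prefix fa-.
So navehlus → navehlusast.

navehlusast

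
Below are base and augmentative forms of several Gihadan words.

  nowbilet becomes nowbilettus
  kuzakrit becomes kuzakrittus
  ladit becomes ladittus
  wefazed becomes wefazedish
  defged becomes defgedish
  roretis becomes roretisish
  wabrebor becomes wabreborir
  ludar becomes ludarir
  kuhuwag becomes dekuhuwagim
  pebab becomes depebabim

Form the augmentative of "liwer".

nowbilet and wefazed both have last vowel 'e' yet inflect differently (nowbilettus, wefazedish), so the last vowel is not what conditions the rule; the final letter is.
"liwer" ends in -r. The stems ending in -r (wabrebor → wabreborir, ludar → ludarir) add -ir.
So liwer → liwerir.

liwerir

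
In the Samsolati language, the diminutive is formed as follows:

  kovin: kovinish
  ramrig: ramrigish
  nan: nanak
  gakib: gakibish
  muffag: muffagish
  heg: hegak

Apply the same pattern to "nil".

heg and ramrig both end in -g yet inflect differently (hegak, ramrigish), so the final letter is not what conditions the rule; the number of vowels is.
"nil" has 1 vowel. The stems with 1 vowel (nan → nanak, heg → hegak) add -ak.
The other pattern: stems with 2 vowels add -ish.
So nil → nilak.

nilak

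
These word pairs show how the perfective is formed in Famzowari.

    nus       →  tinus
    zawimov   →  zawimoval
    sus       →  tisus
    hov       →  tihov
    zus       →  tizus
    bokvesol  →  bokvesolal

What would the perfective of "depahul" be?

depahulal

hov and zawimov both end in -v yet inflect differently (tihov, zawimoval), so the final letter is not what conditions the rule; the number of vowels is.
"depahul" has 3 vowels. The stems with 3 vowels (zawimov → zawimoval, bokvesol → bokvesolal) add -al.
So depahul → depahulal.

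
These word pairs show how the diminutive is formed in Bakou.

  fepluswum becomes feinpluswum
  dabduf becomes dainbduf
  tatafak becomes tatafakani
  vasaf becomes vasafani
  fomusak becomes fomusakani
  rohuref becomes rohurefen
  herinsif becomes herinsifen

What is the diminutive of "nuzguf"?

nuinzguf

dabduf and vasaf both end in -f yet inflect differently (dainbduf, vasafani), so the final letter is not what conditions the rule; the last vowel is.
"nuzguf" has last vowel 'u'. The stems whose last vowel is 'u' (fepluswum → feinpluswum, dabduf → dainbduf) insert -in- after the first vowel.
The other patterns: stems whose last vowel is 'a' add -ani; stems whose last vowel is 'e' or 'i' add -en.
So nuzguf → nuinzguf.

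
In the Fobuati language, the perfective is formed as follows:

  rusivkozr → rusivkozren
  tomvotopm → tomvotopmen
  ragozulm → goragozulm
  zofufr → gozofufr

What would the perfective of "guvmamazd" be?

tomvotopm and ragozulm both end in -m yet inflect differently (tomvotopmen, goragozulm), so the final letter is not what conditions the rule; the second-to-last letter is.
"guvmamazd" has second-to-last letter 'z'. The one such stem in the data (rusivkozr → rusivkozren) adds -en, so the same rule applies.
The other pattern: stems whose second-to-last letter is 'f' or 'l' add the prefix go-.
So guvmamazd → guvmamazden.

guvmamazden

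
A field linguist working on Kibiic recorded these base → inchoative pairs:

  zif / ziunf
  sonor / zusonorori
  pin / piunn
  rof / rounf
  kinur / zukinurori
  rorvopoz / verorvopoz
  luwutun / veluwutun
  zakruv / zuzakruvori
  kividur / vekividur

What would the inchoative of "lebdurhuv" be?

kinur and kividur both end in -r yet inflect differently (zukinurori, vekividur), so the final letter is not what conditions the rule; the number of vowels is.
"lebdurhuv" has 3 vowels. The stems with 3 vowels (kividur → vekividur, rorvopoz → verorvopoz, luwutun → veluwutun) add the prefix ve-.
So lebdurhuv → velebdurhuv.

velebdurhuv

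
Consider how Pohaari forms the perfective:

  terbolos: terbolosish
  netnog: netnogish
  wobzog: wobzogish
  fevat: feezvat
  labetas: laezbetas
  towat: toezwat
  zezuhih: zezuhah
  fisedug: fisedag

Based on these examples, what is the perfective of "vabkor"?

vabkorish

terbolos and labetas both end in -s yet inflect differently (terbolosish, laezbetas), so the final letter is not what conditions the rule; the last vowel is.
"vabkor" has last vowel 'o'. The stems whose last vowel is 'o' (terbolos → terbolosish, netnog → netnogish, wobzog → wobzogish) add -ish.
The other patterns: stems whose last vowel is 'a' insert -ez- after the first vowel; stems whose last vowel is 'i' or 'u' change the last vowel to 'a'.
So vabkor → vabkorish.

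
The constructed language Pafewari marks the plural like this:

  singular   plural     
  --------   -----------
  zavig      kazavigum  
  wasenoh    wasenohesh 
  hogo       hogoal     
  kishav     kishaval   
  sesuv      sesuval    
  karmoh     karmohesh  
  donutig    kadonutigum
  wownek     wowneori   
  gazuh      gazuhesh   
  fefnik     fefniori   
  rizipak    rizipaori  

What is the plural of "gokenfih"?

donutig and fefnik both have last vowel 'i' yet inflect differently (kadonutigum, fefniori), so the last vowel is not what conditions the rule; the final letter is.
"gokenfih" ends in -h. The stems ending in -h (gazuh → gazuhesh, wasenoh → wasenohesh, karmoh → karmohesh) add -esh.
So gokenfih → gokenfihesh.

gokenfihesh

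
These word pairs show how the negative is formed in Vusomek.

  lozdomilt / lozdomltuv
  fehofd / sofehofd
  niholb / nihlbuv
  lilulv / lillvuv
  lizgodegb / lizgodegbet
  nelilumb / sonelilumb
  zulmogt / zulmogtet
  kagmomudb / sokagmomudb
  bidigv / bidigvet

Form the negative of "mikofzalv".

zulmogt and lozdomilt both end in -t yet inflect differently (zulmogtet, lozdomltuv), so the final letter is not what conditions the rule; the second-to-last letter is.
"mikofzalv" has second-to-last letter 'l'. The stems whose second-to-last letter is 'l' (lozdomilt → lozdomltuv, lilulv → lillvuv, niholb → nihlbuv) delete the last vowel and add -uv.
The other patterns: stems whose second-to-last letter is 'g' add -et; stems whose second-to-last letter is 'd', 'f' or 'm' add the prefix so-.
So mikofzalv → mikofzlvuv.

mikofzlvuv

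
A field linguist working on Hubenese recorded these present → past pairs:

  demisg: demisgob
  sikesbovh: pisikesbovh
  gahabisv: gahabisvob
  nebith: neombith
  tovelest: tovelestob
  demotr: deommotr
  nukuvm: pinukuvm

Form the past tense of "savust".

nebith and sikesbovh both end in -h yet inflect differently (neombith, pisikesbovh), so the final letter is not what conditions the rule; the second-to-last letter is.
"savust" has second-to-last letter 's'. The stems whose second-to-last letter is 's' (gahabisv → gahabisvob, tovelest → tovelestob, demisg → demisgob) add -ob.
The other patterns: stems whose second-to-last letter is 't' insert -om- after the first vowel; stems whose second-to-last letter is 'v' add the prefix pi-.
So savust → savustob.

savustob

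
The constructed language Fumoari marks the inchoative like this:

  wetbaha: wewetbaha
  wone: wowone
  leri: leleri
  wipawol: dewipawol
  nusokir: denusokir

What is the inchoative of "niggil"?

deniggil

leri and nusokir both have last vowel 'i' yet inflect differently (leleri, denusokir), so the last vowel is not what conditions the rule; whether the stem ends in a vowel or a consonant is.
"niggil" ends in a consonant. The stems ending in a consonant (wipawol → dewipawol, nusokir → denusokir) add the prefix de-.
So niggil → deniggil.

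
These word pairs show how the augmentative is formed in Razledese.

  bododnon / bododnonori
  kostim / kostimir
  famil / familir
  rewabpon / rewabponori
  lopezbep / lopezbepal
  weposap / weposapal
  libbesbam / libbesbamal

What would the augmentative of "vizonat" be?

vizonatal

"vizonat" has last vowel 'a'. The stems whose last vowel is 'a' (libbesbam → libbesbamal, weposap → weposapal) add -al.
So vizonat → vizonatal.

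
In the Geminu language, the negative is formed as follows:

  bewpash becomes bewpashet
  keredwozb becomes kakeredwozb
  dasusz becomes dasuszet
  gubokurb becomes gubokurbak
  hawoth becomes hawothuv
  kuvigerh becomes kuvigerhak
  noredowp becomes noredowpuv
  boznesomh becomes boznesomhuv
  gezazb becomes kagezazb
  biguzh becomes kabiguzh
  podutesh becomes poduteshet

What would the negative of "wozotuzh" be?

"wozotuzh" has second-to-last letter 'z'. The stems whose second-to-last letter is 'z' (gezazb → kagezazb, keredwozb → kakeredwozb, biguzh → kabiguzh) add the prefix ka-.
The other patterns: stems whose second-to-last letter is 's' add -et; stems whose second-to-last letter is 'r' add -ak; stems whose second-to-last letter is 'm', 't' or 'w' add -uv.
So wozotuzh → kawozotuzh.

kawozotuzh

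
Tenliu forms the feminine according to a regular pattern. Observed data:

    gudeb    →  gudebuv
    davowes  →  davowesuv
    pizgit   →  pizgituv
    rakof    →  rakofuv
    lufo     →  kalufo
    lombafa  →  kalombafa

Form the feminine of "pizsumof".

rakof and lufo both have last vowel 'o' yet inflect differently (rakofuv, kalufo), so the last vowel is not what conditions the rule; whether the stem ends in a vowel or a consonant is.
"pizsumof" ends in a consonant. The stems ending in a consonant (gudeb → gudebuv, davowes → davowesuv, pizgit → pizgituv) add -uv.
The other pattern: stems ending in a vowel add the prefix ka-.
So pizsumof → pizsumofuv.

pizsumofuv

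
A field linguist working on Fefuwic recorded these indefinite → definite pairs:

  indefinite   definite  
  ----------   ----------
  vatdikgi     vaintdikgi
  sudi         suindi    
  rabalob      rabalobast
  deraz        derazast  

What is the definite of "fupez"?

"fupez" ends in a consonant. The stems ending in a consonant (rabalob → rabalobast, deraz → derazast) add -ast.
The other pattern: stems ending in a vowel insert -in- after the first vowel.
So fupez → fupezast.

fupezast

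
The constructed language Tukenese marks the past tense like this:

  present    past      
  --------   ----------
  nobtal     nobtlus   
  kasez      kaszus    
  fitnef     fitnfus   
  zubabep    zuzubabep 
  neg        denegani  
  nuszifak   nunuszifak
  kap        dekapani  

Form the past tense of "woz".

dewozani

kap and zubabep both end in -p yet inflect differently (dekapani, zuzubabep), so the final letter is not what conditions the rule; the number of vowels is.
"woz" has 1 vowel. The stems with 1 vowel (neg → denegani, kap → dekapani) add de- … -ani around the stem.
So woz → dewozani.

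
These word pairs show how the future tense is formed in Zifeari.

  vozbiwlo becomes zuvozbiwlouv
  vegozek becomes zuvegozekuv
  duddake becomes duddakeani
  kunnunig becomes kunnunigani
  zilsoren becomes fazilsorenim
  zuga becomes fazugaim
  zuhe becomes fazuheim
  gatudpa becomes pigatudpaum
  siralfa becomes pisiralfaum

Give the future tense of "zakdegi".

fazakdegiim

duddake and zuhe both end in -e yet inflect differently (duddakeani, fazuheim), so the final letter is not what conditions the rule; the first letter is.
"zakdegi" begins with z-. The stems beginning with z- (zilsoren → fazilsorenim, zuga → fazugaim, zuhe → fazuheim) add fa- … -im around the stem.
The other patterns: stems beginning with v- add zu- … -uv around the stem; stems beginning with d- or k- add -ani; stems beginning with g- or s- add pi- … -um around the stem.
So zakdegi → fazakdegiim.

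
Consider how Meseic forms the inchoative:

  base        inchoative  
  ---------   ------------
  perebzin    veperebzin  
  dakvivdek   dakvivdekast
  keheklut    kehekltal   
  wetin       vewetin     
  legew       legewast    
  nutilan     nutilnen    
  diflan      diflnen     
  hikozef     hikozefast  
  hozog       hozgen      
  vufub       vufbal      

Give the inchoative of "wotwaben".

wotwabenast

wetin and diflan both end in -n yet inflect differently (vewetin, diflnen), so the final letter is not what conditions the rule; the last vowel is.
"wotwaben" has last vowel 'e'. The stems whose last vowel is 'e' (legew → legewast, hikozef → hikozefast, dakvivdek → dakvivdekast) add -ast.
The other patterns: stems whose last vowel is 'i' add the prefix ve-; stems whose last vowel is 'u' delete the last vowel and add -al; stems whose last vowel is 'a' or 'o' delete the last vowel and add -en.
So wotwaben → wotwabenast.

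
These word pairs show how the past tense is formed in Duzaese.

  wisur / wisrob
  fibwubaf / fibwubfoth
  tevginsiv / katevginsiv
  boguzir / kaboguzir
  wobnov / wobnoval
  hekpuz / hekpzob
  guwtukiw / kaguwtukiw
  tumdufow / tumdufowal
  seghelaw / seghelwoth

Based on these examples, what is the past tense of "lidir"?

kalidir

boguzir and wisur both end in -r yet inflect differently (kaboguzir, wisrob), so the final letter is not what conditions the rule; the last vowel is.
"lidir" has last vowel 'i'. The stems whose last vowel is 'i' (tevginsiv → katevginsiv, boguzir → kaboguzir, guwtukiw → kaguwtukiw) add the prefix ka-.
So lidir → kalidir.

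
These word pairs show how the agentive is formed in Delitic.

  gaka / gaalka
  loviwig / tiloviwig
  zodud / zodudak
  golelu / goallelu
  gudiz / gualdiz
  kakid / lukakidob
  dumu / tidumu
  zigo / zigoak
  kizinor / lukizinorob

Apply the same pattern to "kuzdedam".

"kuzdedam" begins with k-. The stems beginning with k- (kakid → lukakidob, kizinor → lukizinorob) add lu- … -ob around the stem.
The other patterns: stems beginning with g- insert -al- after the first vowel; stems beginning with z- add -ak; stems beginning with d- or l- add the prefix ti-.
So kuzdedam → lukuzdedamob.

lukuzdedamob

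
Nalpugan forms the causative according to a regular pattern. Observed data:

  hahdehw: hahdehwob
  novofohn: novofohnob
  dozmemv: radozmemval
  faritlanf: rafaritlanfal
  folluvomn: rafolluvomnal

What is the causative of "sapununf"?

novofohn and folluvomn both end in -n yet inflect differently (novofohnob, rafolluvomnal), so the final letter is not what conditions the rule; the second-to-last letter is.
"sapununf" has second-to-last letter 'n'. The one such stem in the data (faritlanf → rafaritlanfal) adds ra- … -al around the stem, so the same rule applies.
So sapununf → rasapununfal.

rasapununfal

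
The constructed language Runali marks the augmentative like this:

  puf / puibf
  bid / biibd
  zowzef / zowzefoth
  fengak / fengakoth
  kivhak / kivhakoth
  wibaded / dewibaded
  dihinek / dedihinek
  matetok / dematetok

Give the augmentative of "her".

"her" has 1 vowel. The stems with 1 vowel (puf → puibf, bid → biibd) insert -ib- after the first vowel.
The other patterns: stems with 2 vowels add -oth; stems with 3 vowels add the prefix de-.
So her → heibr.

heibr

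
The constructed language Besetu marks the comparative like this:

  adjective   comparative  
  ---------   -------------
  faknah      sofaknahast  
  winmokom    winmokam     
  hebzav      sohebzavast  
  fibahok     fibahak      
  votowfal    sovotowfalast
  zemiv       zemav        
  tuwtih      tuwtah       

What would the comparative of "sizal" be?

faknah and tuwtih both end in -h yet inflect differently (sofaknahast, tuwtah), so the final letter is not what conditions the rule; the last vowel is.
"sizal" has last vowel 'a'. The stems whose last vowel is 'a' (votowfal → sovotowfalast, hebzav → sohebzavast, faknah → sofaknahast) add so- … -ast around the stem.
The other pattern: stems whose last vowel is 'i' or 'o' change the last vowel to 'a'.
So sizal → sosizalast.

sosizalast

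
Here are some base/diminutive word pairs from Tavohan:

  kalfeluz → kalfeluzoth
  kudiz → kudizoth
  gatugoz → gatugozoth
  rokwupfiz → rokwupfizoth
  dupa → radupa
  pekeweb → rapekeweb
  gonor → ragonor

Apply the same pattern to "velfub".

ravelfub

gatugoz and gonor both have last vowel 'o' yet inflect differently (gatugozoth, ragonor), so the last vowel is not what conditions the rule; the final letter is.
"velfub" ends in -b. The one such stem in the data (pekeweb → rapekeweb) adds the prefix ra-, so the same rule applies.
So velfub → ravelfub.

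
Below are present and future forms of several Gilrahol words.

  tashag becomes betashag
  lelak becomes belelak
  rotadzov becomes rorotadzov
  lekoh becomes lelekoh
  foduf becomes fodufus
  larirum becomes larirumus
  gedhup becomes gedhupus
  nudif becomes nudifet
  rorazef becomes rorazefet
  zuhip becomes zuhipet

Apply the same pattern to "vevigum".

foduf and nudif both end in -f yet inflect differently (fodufus, nudifet), so the final letter is not what conditions the rule; the last vowel is.
"vevigum" has last vowel 'u'. The stems whose last vowel is 'u' (foduf → fodufus, larirum → larirumus, gedhup → gedhupus) add -us.
So vevigum → vevigumus.

vevigumus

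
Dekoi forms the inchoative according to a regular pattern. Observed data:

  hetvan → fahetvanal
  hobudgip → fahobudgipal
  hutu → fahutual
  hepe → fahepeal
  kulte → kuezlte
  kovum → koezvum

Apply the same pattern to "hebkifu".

hepe and kulte both end in -e yet inflect differently (fahepeal, kuezlte), so the final letter is not what conditions the rule; the first letter is.
"hebkifu" begins with h-. The stems beginning with h- (hetvan → fahetvanal, hobudgip → fahobudgipal, hutu → fahutual) add fa- … -al around the stem.
The other pattern: stems beginning with k- insert -ez- after the first vowel.
So hebkifu → fahebkifual.

fahebkifual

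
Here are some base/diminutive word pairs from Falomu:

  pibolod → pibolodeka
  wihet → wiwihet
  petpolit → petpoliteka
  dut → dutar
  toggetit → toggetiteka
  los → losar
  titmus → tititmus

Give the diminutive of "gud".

gudar

dut and wihet both end in -t yet inflect differently (dutar, wiwihet), so the final letter is not what conditions the rule; the number of vowels is.
"gud" has 1 vowel. The stems with 1 vowel (dut → dutar, los → losar) add -ar.
So gud → gudar.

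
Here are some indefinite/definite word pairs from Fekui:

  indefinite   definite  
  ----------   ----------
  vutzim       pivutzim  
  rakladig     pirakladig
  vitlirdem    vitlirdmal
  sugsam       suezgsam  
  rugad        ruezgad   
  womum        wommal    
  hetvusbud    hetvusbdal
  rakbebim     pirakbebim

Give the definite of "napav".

vutzim and sugsam both end in -m yet inflect differently (pivutzim, suezgsam), so the final letter is not what conditions the rule; the last vowel is.
"napav" has last vowel 'a'. The stems whose last vowel is 'a' (sugsam → suezgsam, rugad → ruezgad) insert -ez- after the first vowel.
So napav → naezpav.

naezpav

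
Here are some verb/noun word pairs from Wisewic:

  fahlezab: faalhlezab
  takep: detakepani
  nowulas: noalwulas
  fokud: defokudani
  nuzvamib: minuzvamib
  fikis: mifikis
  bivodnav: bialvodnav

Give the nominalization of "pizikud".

depizikudani

fikis and nowulas both end in -s yet inflect differently (mifikis, noalwulas), so the final letter is not what conditions the rule; the last vowel is.
"pizikud" has last vowel 'u'. The one such stem in the data (fokud → defokudani) adds de- … -ani around the stem, so the same rule applies.
So pizikud → depizikudani.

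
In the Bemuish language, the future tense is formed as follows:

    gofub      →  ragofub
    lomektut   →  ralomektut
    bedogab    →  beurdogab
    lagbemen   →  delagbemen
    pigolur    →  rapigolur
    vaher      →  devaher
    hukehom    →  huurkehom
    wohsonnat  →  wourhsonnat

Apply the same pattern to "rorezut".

rarorezut

vaher and pigolur both end in -r yet inflect differently (devaher, rapigolur), so the final letter is not what conditions the rule; the last vowel is.
"rorezut" has last vowel 'u'. The stems whose last vowel is 'u' (pigolur → rapigolur, lomektut → ralomektut, gofub → ragofub) add the prefix ra-.
The other patterns: stems whose last vowel is 'e' add the prefix de-; stems whose last vowel is 'a' or 'o' insert -ur- after the first vowel.
So rorezut → rarorezut.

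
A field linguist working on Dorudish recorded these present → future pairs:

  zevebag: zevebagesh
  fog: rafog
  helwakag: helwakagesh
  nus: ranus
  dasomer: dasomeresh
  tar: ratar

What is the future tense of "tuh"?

"tuh" has 1 vowel. The stems with 1 vowel (nus → ranus, fog → rafog, tar → ratar) add the prefix ra-.
The other pattern: stems with 3 vowels add -esh.
So tuh → ratuh.

ratuh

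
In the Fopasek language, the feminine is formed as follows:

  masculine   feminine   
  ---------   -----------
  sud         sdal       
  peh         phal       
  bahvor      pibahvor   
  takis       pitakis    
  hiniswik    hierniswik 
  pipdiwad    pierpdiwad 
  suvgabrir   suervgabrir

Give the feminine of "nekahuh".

neerkahuh

sud and pipdiwad both end in -d yet inflect differently (sdal, pierpdiwad), so the final letter is not what conditions the rule; the number of vowels is.
"nekahuh" has 3 vowels. The stems with 3 vowels (hiniswik → hierniswik, pipdiwad → pierpdiwad, suvgabrir → suervgabrir) insert -er- after the first vowel.
So nekahuh → neerkahuh.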